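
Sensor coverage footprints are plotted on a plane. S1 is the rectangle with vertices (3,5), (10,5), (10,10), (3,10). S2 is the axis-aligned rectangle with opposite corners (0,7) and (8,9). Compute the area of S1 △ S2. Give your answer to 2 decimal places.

|S1∩S2|: x∈[3,8], y∈[7,9] → 5·2 = 10.
|S1 △ S2| = |S1| + |S2| − 2·|S1∩S2| = 35 + 16 − 20 = 31.00.

31.00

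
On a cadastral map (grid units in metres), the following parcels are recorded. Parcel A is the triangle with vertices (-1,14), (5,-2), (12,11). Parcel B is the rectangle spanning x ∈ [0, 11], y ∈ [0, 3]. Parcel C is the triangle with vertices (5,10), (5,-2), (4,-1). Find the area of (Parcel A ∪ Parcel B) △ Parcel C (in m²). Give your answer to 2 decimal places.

|Parcel A ∪ Parcel B| = 118.4087.
|(Parcel A ∪ Parcel B) ∩ Parcel C| = 5.2955.
|(Parcel A ∪ Parcel B) △ Parcel C| = 118.4087 + 6 − 10.5909 = 113.82.

113.82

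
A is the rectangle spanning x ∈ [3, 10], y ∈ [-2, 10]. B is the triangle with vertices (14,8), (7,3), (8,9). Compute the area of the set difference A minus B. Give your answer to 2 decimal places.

|A| = 84, |A∩B| = 11.4524.
|A ∖ B| = |A| − |A∩B| = 84 − 11.4524 = 72.55.

72.55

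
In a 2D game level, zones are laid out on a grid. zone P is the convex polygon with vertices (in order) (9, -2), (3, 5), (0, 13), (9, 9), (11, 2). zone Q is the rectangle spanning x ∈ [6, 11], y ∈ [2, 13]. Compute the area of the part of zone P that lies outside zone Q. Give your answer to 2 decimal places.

|zone P| = 74, |zone P∩zone Q| = 30.
|zone P ∖ zone Q| = |zone P| − |zone P∩zone Q| = 74 − 30 = 44.00.

44.00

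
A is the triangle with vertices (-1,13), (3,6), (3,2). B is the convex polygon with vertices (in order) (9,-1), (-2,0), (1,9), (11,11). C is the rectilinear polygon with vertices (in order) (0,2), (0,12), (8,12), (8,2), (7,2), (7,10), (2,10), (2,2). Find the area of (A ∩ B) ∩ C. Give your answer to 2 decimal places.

The region (A ∩ B) ∩ C is the polygon with vertices (0.739,8.217), (1,9), (1.256,9.051), (2,7.75), (2,4.75).
By the shoelace formula its area is 2.63.

2.63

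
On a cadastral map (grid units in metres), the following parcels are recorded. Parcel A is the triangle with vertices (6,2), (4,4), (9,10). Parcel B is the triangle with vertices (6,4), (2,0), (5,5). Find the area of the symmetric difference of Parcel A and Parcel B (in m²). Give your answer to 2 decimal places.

11.50

|Parcel A| = 11, |Parcel B| = 4, |Parcel A∩Parcel B| = 1.75.
|Parcel A △ Parcel B| = |Parcel A| + |Parcel B| − 2·|Parcel A∩Parcel B| = 11 + 4 − 3.5 = 11.50.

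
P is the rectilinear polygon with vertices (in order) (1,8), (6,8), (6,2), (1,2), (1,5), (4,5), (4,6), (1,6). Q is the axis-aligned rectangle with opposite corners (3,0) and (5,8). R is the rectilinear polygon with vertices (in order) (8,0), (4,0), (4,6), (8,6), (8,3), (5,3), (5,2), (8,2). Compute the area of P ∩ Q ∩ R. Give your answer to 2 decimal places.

4.00

The intersection is the polygon with vertices (5,3), (5,2), (4,2), (4,5), (4,6), (5,6).
By the shoelace formula its area is 4.00.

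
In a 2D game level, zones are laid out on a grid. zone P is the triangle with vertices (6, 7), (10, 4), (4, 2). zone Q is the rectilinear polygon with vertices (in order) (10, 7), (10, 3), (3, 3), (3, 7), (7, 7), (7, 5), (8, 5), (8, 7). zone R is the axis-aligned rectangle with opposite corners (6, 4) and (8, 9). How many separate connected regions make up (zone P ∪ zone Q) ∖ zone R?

1

(zone P ∪ zone Q) ∖ zone R is a single connected region.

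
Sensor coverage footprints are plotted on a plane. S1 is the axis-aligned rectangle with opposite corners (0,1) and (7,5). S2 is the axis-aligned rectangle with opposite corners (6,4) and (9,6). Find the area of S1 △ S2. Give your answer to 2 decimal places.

32.00

|S1∩S2|: x∈[6,7], y∈[4,5] → 1·1 = 1.
|S1 △ S2| = |S1| + |S2| − 2·|S1∩S2| = 28 + 6 − 2 = 32.00.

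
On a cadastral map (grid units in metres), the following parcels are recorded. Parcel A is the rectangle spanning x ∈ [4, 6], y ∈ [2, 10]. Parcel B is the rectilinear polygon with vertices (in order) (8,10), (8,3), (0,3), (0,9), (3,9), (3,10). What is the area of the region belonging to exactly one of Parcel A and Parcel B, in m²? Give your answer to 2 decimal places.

|Parcel A| = 16, |Parcel B| = 53, |Parcel A∩Parcel B| = 14.
|Parcel A △ Parcel B| = |Parcel A| + |Parcel B| − 2·|Parcel A∩Parcel B| = 16 + 53 − 28 = 41.00.

41.00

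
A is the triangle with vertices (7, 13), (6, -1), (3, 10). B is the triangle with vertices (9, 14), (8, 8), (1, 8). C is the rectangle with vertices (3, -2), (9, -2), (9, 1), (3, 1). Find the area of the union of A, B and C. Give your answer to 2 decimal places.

54.21

By inclusion–exclusion:
Individual areas: |A| = 26.5, |B| = 21, |C| = 18.
|A∩B| = 10.5994.
|A∩C| = 0.6883.
|B∩C| = 0.
|A∩B∩C| = 0.
|A ∪ B ∪ C| = 65.5 − 11.2877 + 0 = 54.21.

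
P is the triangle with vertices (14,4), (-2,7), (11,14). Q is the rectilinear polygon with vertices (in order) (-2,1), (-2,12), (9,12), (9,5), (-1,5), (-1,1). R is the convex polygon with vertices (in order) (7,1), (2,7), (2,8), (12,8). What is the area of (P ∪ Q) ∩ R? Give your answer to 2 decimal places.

25.24

The region (P ∪ Q) ∩ R is the polygon with vertices (3.667,5), (2,7), (2,8), (12,8), (9.716,4.803), (8.667,5).
By the shoelace formula its area is 25.24.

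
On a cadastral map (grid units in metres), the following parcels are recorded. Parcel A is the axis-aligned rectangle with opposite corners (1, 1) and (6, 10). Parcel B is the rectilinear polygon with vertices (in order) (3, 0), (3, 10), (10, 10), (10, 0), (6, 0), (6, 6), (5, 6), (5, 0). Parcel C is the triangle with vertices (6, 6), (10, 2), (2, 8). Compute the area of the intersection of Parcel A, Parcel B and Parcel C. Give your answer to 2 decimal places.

1.25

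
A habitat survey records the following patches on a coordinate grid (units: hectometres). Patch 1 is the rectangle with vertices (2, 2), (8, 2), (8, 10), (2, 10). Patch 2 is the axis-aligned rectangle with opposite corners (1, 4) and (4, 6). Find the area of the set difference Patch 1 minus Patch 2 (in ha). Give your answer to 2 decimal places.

44.00

|Patch 1∩Patch 2|: x∈[2,4], y∈[4,6] → 2·2 = 4.
|Patch 1| = 48.
|Patch 1 ∖ Patch 2| = |Patch 1| − |Patch 1∩Patch 2| = 48 − 4 = 44.00.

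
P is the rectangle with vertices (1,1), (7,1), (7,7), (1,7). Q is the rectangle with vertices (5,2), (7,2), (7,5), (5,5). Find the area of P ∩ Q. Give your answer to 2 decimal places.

6.00

|P∩Q|: x∈[5,7], y∈[2,5] → 2·3 = 6.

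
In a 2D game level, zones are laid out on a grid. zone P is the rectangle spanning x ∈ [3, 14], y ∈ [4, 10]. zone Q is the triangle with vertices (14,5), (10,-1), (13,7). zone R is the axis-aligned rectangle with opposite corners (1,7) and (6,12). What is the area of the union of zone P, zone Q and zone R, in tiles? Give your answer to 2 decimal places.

85.65

By inclusion–exclusion:
Individual areas: |zone P| = 66, |zone Q| = 7, |zone R| = 25.
|zone P∩zone Q| = 3.3542.
|zone P∩zone R|: x∈[3,6], y∈[7,10] → 3·3 = 9.
|zone Q∩zone R| = 0.
|zone P∩zone Q∩zone R| = 0.
|zone P ∪ zone Q ∪ zone R| = 98 − 12.3542 + 0 = 85.65.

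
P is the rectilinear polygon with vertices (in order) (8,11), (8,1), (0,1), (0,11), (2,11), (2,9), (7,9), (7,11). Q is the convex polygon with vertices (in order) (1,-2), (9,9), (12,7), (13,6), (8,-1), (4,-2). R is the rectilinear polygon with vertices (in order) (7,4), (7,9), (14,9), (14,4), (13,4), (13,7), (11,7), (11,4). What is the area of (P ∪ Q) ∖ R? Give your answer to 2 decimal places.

93.73

|P ∪ Q| = 112.0398.
|(P ∪ Q) ∩ R| = 18.3125.
|(P ∪ Q) ∖ R| = 112.0398 − 18.3125 = 93.73.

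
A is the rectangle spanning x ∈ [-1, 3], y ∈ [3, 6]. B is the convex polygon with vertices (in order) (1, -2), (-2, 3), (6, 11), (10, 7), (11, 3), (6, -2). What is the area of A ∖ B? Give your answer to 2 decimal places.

2.00

|A| = 12, |A∩B| = 10.
|A ∖ B| = |A| − |A∩B| = 12 − 10 = 2.00.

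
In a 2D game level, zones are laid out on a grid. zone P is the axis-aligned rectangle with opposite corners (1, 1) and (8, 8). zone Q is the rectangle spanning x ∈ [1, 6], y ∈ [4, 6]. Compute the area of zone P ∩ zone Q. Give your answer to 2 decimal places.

|zone P∩zone Q|: x∈[1,6], y∈[4,6] → 5·2 = 10.

10.00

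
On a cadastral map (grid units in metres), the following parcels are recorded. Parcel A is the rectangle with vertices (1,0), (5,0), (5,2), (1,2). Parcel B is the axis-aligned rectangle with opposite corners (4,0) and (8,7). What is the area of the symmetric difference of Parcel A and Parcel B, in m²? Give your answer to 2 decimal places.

32.00

|Parcel A∩Parcel B|: x∈[4,5], y∈[0,2] → 1·2 = 2.
|Parcel A △ Parcel B| = |Parcel A| + |Parcel B| − 2·|Parcel A∩Parcel B| = 8 + 28 − 4 = 32.00.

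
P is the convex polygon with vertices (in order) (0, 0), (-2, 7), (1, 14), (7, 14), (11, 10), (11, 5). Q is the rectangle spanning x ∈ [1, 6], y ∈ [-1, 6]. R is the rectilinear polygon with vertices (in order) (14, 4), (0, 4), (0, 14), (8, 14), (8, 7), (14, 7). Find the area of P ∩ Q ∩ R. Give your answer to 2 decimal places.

10.00

The intersection is the polygon with vertices (1,6), (6,6), (6,4), (1,4).
By the shoelace formula its area is 10.00.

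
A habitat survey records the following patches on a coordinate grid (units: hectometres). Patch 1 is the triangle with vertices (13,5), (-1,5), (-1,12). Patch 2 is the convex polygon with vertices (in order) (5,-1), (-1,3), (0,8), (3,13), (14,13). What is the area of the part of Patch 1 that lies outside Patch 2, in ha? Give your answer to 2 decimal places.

11.92

|Patch 1| = 49, |Patch 1∩Patch 2| = 37.076.
|Patch 1 ∖ Patch 2| = |Patch 1| − |Patch 1∩Patch 2| = 49 − 37.076 = 11.92.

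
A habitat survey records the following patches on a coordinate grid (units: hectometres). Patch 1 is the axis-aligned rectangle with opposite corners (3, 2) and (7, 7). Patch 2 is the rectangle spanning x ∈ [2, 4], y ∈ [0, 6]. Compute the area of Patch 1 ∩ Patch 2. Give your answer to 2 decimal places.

4.00

|Patch 1∩Patch 2|: x∈[3,4], y∈[2,6] → 1·4 = 4.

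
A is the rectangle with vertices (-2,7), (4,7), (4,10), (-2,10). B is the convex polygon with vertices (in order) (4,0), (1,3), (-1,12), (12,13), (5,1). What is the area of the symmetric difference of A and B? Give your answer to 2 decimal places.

86.17

|A| = 18, |B| = 93.5, |A∩B| = 12.6667.
|A △ B| = |A| + |B| − 2·|A∩B| = 18 + 93.5 − 25.3333 = 86.17.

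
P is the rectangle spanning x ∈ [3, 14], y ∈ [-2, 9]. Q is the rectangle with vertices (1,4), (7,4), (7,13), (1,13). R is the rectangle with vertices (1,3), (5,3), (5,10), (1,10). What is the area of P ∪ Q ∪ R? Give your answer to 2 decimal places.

By inclusion–exclusion:
Individual areas: |P| = 121, |Q| = 54, |R| = 28.
|P∩Q|: x∈[3,7], y∈[4,9] → 4·5 = 20.
|P∩R|: x∈[3,5], y∈[3,9] → 2·6 = 12.
|Q∩R|: x∈[1,5], y∈[4,10] → 4·6 = 24.
|P∩Q∩R| = 10.
|P ∪ Q ∪ R| = 203 − 56 + 10 = 157.00.

157.00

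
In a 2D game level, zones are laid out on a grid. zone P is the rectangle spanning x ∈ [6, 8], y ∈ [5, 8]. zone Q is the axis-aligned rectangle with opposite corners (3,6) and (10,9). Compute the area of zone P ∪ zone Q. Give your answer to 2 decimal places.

By inclusion–exclusion:
Individual areas: |zone P| = 6, |zone Q| = 21.
|zone P∩zone Q|: x∈[6,8], y∈[6,8] → 2·2 = 4.
|zone P ∪ zone Q| = 27 − 4 = 23.00.

23.00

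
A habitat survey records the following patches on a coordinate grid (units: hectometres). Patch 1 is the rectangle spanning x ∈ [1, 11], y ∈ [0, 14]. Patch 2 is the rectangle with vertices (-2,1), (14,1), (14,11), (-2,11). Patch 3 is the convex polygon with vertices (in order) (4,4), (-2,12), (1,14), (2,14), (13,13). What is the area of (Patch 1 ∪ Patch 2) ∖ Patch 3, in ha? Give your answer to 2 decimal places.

130.81

|Patch 1 ∪ Patch 2| = 200.
|(Patch 1 ∪ Patch 2) ∩ Patch 3| = 69.1932.
|(Patch 1 ∪ Patch 2) ∖ Patch 3| = 200 − 69.1932 = 130.81.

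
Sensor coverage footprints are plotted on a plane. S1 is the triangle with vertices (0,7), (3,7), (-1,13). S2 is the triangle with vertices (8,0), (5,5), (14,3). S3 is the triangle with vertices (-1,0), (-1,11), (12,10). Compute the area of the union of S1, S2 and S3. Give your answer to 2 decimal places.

By inclusion–exclusion:
Individual areas: |S1| = 9, |S2| = 19.5, |S3| = 71.5.
|S1∩S2| = 0.
|S1∩S3| = 7.9323.
|S2∩S3| = 0.0442.
|S1∩S2∩S3| = 0.
|S1 ∪ S2 ∪ S3| = 100 − 7.9765 + 0 = 92.02.

92.02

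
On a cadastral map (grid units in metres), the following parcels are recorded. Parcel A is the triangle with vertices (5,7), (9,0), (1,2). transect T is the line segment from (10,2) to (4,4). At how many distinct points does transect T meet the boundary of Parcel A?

1

The segment meets the boundary at (7.353,2.882).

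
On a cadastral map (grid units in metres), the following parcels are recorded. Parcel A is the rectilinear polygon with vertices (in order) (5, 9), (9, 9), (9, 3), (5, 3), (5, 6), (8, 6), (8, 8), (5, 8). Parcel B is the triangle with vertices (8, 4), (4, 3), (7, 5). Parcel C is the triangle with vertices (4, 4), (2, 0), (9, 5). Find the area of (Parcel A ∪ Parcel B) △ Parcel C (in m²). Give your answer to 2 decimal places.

|Parcel A ∪ Parcel B| = 18.2083.
|(Parcel A ∪ Parcel B) ∩ Parcel C| = 3.8083.
|(Parcel A ∪ Parcel B) △ Parcel C| = 18.2083 + 9 − 7.6167 = 19.59.

19.59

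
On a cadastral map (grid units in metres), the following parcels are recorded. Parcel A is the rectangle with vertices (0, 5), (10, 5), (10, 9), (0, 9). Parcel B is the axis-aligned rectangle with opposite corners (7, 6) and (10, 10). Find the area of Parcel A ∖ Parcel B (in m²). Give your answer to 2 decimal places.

|Parcel A∩Parcel B|: x∈[7,10], y∈[6,9] → 3·3 = 9.
|Parcel A| = 40.
|Parcel A ∖ Parcel B| = |Parcel A| − |Parcel A∩Parcel B| = 40 − 9 = 31.00.

31.00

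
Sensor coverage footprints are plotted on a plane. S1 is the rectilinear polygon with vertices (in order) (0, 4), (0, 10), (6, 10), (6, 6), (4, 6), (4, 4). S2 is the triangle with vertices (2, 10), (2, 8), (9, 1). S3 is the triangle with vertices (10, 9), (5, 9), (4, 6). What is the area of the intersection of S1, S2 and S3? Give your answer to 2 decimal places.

0.33

The intersection is the polygon with vertices (4.8,6.4), (4,6), (4.333,7).
By the shoelace formula its area is 0.33.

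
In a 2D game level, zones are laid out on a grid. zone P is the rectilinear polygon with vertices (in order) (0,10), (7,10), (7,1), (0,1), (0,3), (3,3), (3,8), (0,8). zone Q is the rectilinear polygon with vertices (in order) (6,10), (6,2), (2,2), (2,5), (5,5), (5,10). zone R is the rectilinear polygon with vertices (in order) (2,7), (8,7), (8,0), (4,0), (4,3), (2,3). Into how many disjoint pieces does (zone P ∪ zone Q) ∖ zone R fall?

2

(zone P ∪ zone Q) ∖ zone R splits into 2 disjoint pieces (area 18, area 8).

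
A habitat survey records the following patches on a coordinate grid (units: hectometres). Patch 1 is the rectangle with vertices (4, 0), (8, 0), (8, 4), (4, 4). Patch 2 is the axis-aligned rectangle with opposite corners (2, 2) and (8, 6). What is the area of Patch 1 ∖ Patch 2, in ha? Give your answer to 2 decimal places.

8.00

|Patch 1∩Patch 2|: x∈[4,8], y∈[2,4] → 4·2 = 8.
|Patch 1| = 16.
|Patch 1 ∖ Patch 2| = |Patch 1| − |Patch 1∩Patch 2| = 16 − 8 = 8.00.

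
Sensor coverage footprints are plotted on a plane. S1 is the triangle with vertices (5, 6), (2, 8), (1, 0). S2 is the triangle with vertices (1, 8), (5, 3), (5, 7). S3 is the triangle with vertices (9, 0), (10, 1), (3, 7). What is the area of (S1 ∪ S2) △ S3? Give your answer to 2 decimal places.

21.52

|S1 ∪ S2| = 16.2557.
|(S1 ∪ S2) ∩ S3| = 0.619.
|(S1 ∪ S2) △ S3| = 16.2557 + 6.5 − 1.2381 = 21.52.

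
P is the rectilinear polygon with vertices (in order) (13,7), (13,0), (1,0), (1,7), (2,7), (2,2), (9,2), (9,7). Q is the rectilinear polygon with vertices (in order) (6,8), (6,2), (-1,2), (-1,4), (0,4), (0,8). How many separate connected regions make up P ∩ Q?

1

P ∩ Q is a single connected region.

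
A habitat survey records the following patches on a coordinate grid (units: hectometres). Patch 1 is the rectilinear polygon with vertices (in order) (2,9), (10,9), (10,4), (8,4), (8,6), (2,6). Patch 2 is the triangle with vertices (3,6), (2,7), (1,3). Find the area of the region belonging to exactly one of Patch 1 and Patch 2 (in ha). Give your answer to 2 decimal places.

|Patch 1| = 28, |Patch 2| = 2.5, |Patch 1∩Patch 2| = 0.5.
|Patch 1 △ Patch 2| = |Patch 1| + |Patch 2| − 2·|Patch 1∩Patch 2| = 28 + 2.5 − 1 = 29.50.

29.50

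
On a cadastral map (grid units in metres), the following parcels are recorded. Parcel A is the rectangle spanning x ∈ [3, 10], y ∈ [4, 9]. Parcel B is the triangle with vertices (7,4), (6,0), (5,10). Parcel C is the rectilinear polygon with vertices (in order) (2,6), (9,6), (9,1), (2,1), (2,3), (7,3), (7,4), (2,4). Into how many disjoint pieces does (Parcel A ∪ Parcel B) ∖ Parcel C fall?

3

(Parcel A ∪ Parcel B) ∖ Parcel C splits into 3 disjoint pieces (area 23.1167, area 1.225, area 0.175).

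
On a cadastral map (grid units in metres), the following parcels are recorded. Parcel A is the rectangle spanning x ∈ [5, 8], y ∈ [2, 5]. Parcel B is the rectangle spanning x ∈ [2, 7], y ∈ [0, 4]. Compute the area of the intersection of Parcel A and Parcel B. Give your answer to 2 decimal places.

4.00

|Parcel A∩Parcel B|: x∈[5,7], y∈[2,4] → 2·2 = 4.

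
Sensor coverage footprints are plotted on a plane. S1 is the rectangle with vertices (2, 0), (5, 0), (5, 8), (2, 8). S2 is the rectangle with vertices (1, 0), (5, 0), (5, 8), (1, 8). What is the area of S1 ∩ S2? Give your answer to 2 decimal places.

24.00

|S1∩S2|: x∈[2,5], y∈[0,8] → 3·8 = 24.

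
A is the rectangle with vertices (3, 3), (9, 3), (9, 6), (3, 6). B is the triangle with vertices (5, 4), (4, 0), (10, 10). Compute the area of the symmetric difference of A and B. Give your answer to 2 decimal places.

17.88

|A| = 18, |B| = 7, |A∩B| = 3.5583.
|A △ B| = |A| + |B| − 2·|A∩B| = 18 + 7 − 7.1167 = 17.88.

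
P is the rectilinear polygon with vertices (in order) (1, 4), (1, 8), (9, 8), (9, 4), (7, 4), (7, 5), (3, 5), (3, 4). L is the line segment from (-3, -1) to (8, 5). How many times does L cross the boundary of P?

1

The segment meets the boundary at (7,4.455).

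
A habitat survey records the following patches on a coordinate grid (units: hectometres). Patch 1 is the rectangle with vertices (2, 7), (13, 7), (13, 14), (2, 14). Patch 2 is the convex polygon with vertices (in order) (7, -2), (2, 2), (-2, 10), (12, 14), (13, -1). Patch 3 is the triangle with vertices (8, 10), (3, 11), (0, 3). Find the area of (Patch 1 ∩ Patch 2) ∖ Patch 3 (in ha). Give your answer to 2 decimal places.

42.32

|Patch 1 ∩ Patch 2| = 57.3476.
|(Patch 1 ∩ Patch 2) ∩ Patch 3| = 15.0238.
|(Patch 1 ∩ Patch 2) ∖ Patch 3| = 57.3476 − 15.0238 = 42.32.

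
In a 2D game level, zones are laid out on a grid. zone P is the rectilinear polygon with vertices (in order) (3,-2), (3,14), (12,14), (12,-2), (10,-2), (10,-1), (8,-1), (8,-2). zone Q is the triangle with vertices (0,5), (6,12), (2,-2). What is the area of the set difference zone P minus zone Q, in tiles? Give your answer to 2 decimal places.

131.50

|zone P| = 142, |zone P∩zone Q| = 10.5.
|zone P ∖ zone Q| = |zone P| − |zone P∩zone Q| = 142 − 10.5 = 131.50.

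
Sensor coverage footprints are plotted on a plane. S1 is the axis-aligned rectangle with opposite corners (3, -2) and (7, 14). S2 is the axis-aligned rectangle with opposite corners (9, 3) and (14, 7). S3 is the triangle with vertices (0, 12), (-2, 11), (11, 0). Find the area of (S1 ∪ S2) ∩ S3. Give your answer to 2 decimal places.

The region (S1 ∪ S2) ∩ S3 is the polygon with vertices (7,3.385), (3,6.769), (3,8.727), (7,4.364).
By the shoelace formula its area is 5.87.

5.87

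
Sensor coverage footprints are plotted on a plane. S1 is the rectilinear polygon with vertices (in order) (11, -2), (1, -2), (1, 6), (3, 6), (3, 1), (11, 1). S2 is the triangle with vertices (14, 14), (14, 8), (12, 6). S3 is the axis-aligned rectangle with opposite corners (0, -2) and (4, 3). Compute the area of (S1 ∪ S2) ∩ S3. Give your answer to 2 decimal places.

The region (S1 ∪ S2) ∩ S3 is the polygon with vertices (1,-2), (1,3), (3,3), (3,1), (4,1), (4,-2).
By the shoelace formula its area is 13.00.

13.00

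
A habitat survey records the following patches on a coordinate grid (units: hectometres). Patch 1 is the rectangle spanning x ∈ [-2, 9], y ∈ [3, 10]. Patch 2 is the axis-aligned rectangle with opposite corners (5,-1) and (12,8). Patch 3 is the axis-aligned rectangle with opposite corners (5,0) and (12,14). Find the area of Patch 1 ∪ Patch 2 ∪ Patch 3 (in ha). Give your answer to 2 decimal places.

By inclusion–exclusion:
Individual areas: |Patch 1| = 77, |Patch 2| = 63, |Patch 3| = 98.
|Patch 1∩Patch 2|: x∈[5,9], y∈[3,8] → 4·5 = 20.
|Patch 1∩Patch 3|: x∈[5,9], y∈[3,10] → 4·7 = 28.
|Patch 2∩Patch 3|: x∈[5,12], y∈[0,8] → 7·8 = 56.
|Patch 1∩Patch 2∩Patch 3| = 20.
|Patch 1 ∪ Patch 2 ∪ Patch 3| = 238 − 104 + 20 = 154.00.

154.00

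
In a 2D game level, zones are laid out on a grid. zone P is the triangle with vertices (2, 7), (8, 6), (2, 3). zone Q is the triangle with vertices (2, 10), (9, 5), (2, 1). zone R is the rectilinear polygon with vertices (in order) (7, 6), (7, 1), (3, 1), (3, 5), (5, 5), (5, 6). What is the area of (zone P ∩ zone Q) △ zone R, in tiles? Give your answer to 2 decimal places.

21.96

|zone P ∩ zone Q| = 11.9591.
|(zone P ∩ zone Q) ∩ zone R| = 4.
|(zone P ∩ zone Q) △ zone R| = 11.9591 + 18 − 8 = 21.96.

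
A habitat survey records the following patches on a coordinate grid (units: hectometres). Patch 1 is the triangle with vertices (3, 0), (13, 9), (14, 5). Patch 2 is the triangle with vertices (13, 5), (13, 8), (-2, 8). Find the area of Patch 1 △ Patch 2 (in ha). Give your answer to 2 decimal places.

|Patch 1| = 24.5, |Patch 2| = 22.5, |Patch 1∩Patch 2| = 6.7172.
|Patch 1 △ Patch 2| = |Patch 1| + |Patch 2| − 2·|Patch 1∩Patch 2| = 24.5 + 22.5 − 13.4343 = 33.57.

33.57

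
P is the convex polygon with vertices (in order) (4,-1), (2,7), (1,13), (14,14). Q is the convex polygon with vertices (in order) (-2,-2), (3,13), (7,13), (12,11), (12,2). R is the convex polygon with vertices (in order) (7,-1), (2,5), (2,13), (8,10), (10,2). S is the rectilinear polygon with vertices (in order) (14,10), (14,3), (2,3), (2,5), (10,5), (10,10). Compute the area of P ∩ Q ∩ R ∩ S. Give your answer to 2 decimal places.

8.79

The intersection is the polygon with vertices (6.667,3), (3.667,3), (2.714,4.143), (2.5,5), (8,5).
By the shoelace formula its area is 8.79.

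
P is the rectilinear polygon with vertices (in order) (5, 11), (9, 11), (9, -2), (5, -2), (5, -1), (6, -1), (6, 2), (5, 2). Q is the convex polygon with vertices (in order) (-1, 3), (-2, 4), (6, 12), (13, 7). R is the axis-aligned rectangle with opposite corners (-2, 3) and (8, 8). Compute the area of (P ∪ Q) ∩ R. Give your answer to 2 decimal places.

36.36

The region (P ∪ Q) ∩ R is the polygon with vertices (5,4.714), (-1,3), (-2,4), (2,8), (8,8), (8,3), (5,3).
By the shoelace formula its area is 36.36.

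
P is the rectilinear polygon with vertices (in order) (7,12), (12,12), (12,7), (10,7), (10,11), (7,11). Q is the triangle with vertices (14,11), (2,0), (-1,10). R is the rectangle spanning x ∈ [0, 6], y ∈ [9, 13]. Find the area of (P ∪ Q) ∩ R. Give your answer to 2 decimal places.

7.60

The region (P ∪ Q) ∩ R is the polygon with vertices (6,10.467), (6,9), (0,9), (0,10.067).
By the shoelace formula its area is 7.60.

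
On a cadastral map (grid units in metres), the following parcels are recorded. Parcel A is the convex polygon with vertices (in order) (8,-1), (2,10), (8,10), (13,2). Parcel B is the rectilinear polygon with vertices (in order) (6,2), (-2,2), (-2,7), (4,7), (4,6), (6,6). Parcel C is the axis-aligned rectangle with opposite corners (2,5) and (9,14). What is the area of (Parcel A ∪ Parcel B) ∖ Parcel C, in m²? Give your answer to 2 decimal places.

63.63

|Parcel A ∪ Parcel B| = 95.3485.
|(Parcel A ∪ Parcel B) ∩ Parcel C| = 31.7152.
|(Parcel A ∪ Parcel B) ∖ Parcel C| = 95.3485 − 31.7152 = 63.63.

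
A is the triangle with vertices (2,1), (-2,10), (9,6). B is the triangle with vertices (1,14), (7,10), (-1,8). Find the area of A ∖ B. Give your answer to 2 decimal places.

|A| = 41.5, |A∩B| = 1.7838.
|A ∖ B| = |A| − |A∩B| = 41.5 − 1.7838 = 39.72.

39.72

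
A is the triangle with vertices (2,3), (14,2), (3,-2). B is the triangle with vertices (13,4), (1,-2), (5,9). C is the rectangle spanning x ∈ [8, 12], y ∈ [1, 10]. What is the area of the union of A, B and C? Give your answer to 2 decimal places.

86.68

By inclusion–exclusion:
Individual areas: |A| = 29.5, |B| = 54, |C| = 36.
|A∩B| = 14.9495.
|A∩C| = 5.2311.
|B∩C| = 13.5.
|A∩B∩C| = 0.8571.
|A ∪ B ∪ C| = 119.5 − 33.6805 + 0.8571 = 86.68.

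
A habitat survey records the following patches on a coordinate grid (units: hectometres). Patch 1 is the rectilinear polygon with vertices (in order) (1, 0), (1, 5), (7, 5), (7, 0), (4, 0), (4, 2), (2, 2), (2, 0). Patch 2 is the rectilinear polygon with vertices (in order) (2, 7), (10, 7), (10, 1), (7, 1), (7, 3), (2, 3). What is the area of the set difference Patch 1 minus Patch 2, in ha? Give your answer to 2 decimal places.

|Patch 1| = 26, |Patch 1∩Patch 2| = 10.
|Patch 1 ∖ Patch 2| = |Patch 1| − |Patch 1∩Patch 2| = 26 − 10 = 16.00.

16.00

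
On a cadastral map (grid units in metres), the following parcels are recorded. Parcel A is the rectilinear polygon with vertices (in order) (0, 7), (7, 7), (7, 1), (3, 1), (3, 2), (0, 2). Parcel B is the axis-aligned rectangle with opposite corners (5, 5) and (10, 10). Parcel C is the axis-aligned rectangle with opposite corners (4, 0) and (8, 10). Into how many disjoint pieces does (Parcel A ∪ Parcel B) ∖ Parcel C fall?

(Parcel A ∪ Parcel B) ∖ Parcel C splits into 2 disjoint pieces (area 10, area 21).

2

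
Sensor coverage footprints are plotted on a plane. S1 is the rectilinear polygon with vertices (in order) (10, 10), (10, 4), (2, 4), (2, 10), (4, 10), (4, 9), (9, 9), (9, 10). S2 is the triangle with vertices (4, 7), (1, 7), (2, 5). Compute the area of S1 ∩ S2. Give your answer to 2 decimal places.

2.00

The intersection is the polygon with vertices (2,7), (4,7), (2,5).
By the shoelace formula its area is 2.00.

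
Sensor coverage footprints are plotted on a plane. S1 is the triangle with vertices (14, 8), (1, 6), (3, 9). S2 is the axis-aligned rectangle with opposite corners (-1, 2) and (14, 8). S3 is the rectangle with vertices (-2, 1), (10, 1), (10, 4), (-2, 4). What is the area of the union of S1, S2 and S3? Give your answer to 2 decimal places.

109.83

By inclusion–exclusion:
Individual areas: |S1| = 17.5, |S2| = 90, |S3| = 36.
|S1∩S2| = 11.6667.
|S1∩S3| = 0.
|S2∩S3|: x∈[-1,10], y∈[2,4] → 11·2 = 22.
|S1∩S2∩S3| = 0.
|S1 ∪ S2 ∪ S3| = 143.5 − 33.6667 + 0 = 109.83.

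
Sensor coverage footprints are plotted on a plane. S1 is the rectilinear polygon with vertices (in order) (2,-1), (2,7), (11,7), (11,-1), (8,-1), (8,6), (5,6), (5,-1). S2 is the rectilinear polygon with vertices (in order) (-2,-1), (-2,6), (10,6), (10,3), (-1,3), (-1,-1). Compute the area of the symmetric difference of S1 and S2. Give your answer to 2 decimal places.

|S1| = 51, |S2| = 40, |S1∩S2| = 15.
|S1 △ S2| = |S1| + |S2| − 2·|S1∩S2| = 51 + 40 − 30 = 61.00.

61.00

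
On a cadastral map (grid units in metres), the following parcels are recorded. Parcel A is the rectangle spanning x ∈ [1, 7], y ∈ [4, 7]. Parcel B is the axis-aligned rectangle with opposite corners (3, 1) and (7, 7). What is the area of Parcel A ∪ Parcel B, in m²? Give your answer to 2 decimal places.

By inclusion–exclusion:
Individual areas: |Parcel A| = 18, |Parcel B| = 24.
|Parcel A∩Parcel B|: x∈[3,7], y∈[4,7] → 4·3 = 12.
|Parcel A ∪ Parcel B| = 42 − 12 = 30.00.

30.00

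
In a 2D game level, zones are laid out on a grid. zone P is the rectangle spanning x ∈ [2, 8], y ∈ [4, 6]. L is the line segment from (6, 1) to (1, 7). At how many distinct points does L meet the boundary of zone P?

The segment meets the boundary at (2,5.8), (3.5,4).

2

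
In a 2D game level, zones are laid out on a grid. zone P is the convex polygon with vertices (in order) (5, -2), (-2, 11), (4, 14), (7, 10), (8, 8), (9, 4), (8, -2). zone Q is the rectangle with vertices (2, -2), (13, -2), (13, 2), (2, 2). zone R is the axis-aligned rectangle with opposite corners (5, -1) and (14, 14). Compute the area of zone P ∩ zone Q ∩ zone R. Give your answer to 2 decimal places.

The intersection is the polygon with vertices (8.667,2), (8.167,-1), (5,-1), (5,2).
By the shoelace formula its area is 10.25.

10.25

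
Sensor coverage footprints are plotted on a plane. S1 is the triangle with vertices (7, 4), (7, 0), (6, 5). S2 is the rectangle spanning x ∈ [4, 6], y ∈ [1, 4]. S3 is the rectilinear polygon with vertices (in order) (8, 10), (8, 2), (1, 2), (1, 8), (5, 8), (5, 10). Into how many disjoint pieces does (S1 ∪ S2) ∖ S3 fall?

2

(S1 ∪ S2) ∖ S3 splits into 2 disjoint pieces (area 0.4, area 2).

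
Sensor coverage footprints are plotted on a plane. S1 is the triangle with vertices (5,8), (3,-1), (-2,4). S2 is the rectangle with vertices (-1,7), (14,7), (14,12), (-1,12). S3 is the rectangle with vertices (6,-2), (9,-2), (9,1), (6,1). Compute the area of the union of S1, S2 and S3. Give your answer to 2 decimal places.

110.74

By inclusion–exclusion:
Individual areas: |S1| = 27.5, |S2| = 75, |S3| = 9.
|S1∩S2| = 0.7639.
|S1∩S3| = 0.
|S2∩S3| = 0 (no overlap).
|S1∩S2∩S3| = 0.
|S1 ∪ S2 ∪ S3| = 111.5 − 0.7639 + 0 = 110.74.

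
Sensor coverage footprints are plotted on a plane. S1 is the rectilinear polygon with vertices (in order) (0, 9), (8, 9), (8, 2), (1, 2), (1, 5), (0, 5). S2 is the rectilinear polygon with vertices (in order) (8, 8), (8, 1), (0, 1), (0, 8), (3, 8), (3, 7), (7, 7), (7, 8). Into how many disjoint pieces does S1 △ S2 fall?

S1 △ S2 splits into 2 disjoint pieces (area 12, area 11).

2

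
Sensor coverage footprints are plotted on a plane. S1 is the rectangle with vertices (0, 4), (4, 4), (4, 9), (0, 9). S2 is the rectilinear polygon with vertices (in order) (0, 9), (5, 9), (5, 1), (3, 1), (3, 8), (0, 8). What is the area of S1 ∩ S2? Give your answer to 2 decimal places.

8.00

The intersection is the polygon with vertices (4,4), (3,4), (3,8), (0,8), (0,9), (4,9).
By the shoelace formula its area is 8.00.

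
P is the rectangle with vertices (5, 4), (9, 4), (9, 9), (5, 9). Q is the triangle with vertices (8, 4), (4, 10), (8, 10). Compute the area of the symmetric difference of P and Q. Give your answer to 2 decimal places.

|P| = 20, |Q| = 12, |P∩Q| = 8.25.
|P △ Q| = |P| + |Q| − 2·|P∩Q| = 20 + 12 − 16.5 = 15.50.

15.50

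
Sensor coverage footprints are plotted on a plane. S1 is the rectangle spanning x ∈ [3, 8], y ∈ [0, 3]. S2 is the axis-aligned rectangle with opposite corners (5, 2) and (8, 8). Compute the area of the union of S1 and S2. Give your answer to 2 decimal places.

By inclusion–exclusion:
Individual areas: |S1| = 15, |S2| = 18.
|S1∩S2|: x∈[5,8], y∈[2,3] → 3·1 = 3.
|S1 ∪ S2| = 33 − 3 = 30.00.

30.00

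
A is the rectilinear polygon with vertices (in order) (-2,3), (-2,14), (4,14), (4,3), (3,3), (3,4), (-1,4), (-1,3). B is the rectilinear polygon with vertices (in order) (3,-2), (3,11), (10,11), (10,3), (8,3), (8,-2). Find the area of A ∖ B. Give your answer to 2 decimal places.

|A| = 62, |A∩B| = 8.
|A ∖ B| = |A| − |A∩B| = 62 − 8 = 54.00.

54.00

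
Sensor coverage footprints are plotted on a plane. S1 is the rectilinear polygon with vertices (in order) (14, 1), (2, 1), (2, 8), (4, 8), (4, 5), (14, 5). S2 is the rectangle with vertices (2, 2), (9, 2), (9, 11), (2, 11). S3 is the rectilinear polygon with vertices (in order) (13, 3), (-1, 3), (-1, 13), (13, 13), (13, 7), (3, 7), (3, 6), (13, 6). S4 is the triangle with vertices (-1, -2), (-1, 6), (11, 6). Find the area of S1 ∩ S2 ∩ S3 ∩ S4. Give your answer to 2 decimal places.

The intersection is the polygon with vertices (4,6), (4,5), (9,5), (9,4.667), (6.5,3), (2,3), (2,6), (3,6).
By the shoelace formula its area is 13.92.

13.92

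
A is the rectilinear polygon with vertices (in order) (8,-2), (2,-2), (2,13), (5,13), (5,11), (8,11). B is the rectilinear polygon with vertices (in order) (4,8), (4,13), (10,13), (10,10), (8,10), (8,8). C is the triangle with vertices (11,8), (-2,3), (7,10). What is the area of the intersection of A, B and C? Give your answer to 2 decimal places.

The intersection is the polygon with vertices (8,8), (4.429,8), (7,10), (8,9.5).
By the shoelace formula its area is 4.32.

4.32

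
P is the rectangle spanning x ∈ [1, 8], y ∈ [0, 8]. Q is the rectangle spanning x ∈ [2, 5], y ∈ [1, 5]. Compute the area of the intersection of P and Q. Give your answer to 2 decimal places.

|P∩Q|: x∈[2,5], y∈[1,5] → 3·4 = 12.

12.00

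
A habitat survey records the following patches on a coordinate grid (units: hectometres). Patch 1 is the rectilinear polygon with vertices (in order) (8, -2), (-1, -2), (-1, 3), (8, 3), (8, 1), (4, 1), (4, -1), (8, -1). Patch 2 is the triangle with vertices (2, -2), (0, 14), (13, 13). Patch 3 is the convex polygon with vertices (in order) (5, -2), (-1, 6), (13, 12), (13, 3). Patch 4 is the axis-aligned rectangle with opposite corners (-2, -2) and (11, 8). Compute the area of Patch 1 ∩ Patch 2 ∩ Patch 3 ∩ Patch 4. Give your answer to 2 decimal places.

The intersection is the polygon with vertices (4,1), (4,0.727), (3.483,0.022), (1.4,2.8), (1.375,3), (5.667,3), (4.2,1).
By the shoelace formula its area is 6.54.

6.54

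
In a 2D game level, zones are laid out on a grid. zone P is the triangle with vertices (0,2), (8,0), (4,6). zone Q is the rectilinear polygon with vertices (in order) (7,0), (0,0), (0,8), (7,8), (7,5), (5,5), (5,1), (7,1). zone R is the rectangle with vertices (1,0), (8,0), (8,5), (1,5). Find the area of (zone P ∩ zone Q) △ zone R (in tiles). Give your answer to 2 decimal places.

22.54

|zone P ∩ zone Q| = 15.375.
|(zone P ∩ zone Q) ∩ zone R| = 13.9167.
|(zone P ∩ zone Q) △ zone R| = 15.375 + 35 − 27.8333 = 22.54.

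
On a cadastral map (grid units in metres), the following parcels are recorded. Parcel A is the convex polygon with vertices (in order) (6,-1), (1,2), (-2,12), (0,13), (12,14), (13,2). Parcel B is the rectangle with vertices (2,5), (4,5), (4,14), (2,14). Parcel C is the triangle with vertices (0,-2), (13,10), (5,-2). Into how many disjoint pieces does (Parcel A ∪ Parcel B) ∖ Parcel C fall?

2

(Parcel A ∪ Parcel B) ∖ Parcel C splits into 2 disjoint pieces (area 121.3297, area 27.4392).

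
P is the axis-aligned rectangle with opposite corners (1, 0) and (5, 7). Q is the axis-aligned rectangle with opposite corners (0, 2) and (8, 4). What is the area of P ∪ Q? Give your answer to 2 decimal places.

36.00

By inclusion–exclusion:
Individual areas: |P| = 28, |Q| = 16.
|P∩Q|: x∈[1,5], y∈[2,4] → 4·2 = 8.
|P ∪ Q| = 44 − 8 = 36.00.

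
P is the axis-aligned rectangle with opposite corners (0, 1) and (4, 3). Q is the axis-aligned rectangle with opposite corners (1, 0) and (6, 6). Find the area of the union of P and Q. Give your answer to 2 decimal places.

32.00

By inclusion–exclusion:
Individual areas: |P| = 8, |Q| = 30.
|P∩Q|: x∈[1,4], y∈[1,3] → 3·2 = 6.
|P ∪ Q| = 38 − 6 = 32.00.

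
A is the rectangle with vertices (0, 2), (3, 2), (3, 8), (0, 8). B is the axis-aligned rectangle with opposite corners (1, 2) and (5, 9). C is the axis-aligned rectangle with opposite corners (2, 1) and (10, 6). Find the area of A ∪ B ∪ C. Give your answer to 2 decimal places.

62.00

By inclusion–exclusion:
Individual areas: |A| = 18, |B| = 28, |C| = 40.
|A∩B|: x∈[1,3], y∈[2,8] → 2·6 = 12.
|A∩C|: x∈[2,3], y∈[2,6] → 1·4 = 4.
|B∩C|: x∈[2,5], y∈[2,6] → 3·4 = 12.
|A∩B∩C| = 4.
|A ∪ B ∪ C| = 86 − 28 + 4 = 62.00.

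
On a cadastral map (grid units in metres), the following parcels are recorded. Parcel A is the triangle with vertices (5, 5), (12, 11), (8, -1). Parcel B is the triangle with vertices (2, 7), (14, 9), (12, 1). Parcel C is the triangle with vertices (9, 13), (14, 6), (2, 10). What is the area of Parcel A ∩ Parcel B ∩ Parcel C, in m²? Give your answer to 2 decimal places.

The intersection is the polygon with vertices (11.177,8.529), (10.7,7.1), (8.36,7.88), (8.621,8.103).
By the shoelace formula its area is 2.09.

2.09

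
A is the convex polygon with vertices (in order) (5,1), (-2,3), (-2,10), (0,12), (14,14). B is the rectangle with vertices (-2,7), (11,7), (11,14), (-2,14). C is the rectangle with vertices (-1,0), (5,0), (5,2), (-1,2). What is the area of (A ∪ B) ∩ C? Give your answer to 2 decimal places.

The region (A ∪ B) ∩ C is the polygon with vertices (1.5,2), (5,2), (5,1).
By the shoelace formula its area is 1.75.

1.75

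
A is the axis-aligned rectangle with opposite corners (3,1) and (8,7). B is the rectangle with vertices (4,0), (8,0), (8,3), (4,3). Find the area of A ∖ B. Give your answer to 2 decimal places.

22.00

|A∩B|: x∈[4,8], y∈[1,3] → 4·2 = 8.
|A| = 30.
|A ∖ B| = |A| − |A∩B| = 30 − 8 = 22.00.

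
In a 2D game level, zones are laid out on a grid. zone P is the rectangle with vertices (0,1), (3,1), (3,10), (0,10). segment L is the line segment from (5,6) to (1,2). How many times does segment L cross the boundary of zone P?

1

The segment meets the boundary at (3,4).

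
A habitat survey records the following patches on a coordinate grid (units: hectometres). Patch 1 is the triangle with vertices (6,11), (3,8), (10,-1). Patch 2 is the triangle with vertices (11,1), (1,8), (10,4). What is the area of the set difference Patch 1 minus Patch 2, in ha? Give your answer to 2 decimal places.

18.67

|Patch 1| = 24, |Patch 1∩Patch 2| = 5.3288.
|Patch 1 ∖ Patch 2| = |Patch 1| − |Patch 1∩Patch 2| = 24 − 5.3288 = 18.67.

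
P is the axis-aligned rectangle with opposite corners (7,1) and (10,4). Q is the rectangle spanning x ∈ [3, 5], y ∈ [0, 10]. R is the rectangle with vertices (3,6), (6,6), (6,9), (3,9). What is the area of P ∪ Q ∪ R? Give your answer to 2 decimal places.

By inclusion–exclusion:
Individual areas: |P| = 9, |Q| = 20, |R| = 9.
|P∩Q| = 0 (no overlap).
|P∩R| = 0 (no overlap).
|Q∩R|: x∈[3,5], y∈[6,9] → 2·3 = 6.
|P∩Q∩R| = 0.
|P ∪ Q ∪ R| = 38 − 6 + 0 = 32.00.

32.00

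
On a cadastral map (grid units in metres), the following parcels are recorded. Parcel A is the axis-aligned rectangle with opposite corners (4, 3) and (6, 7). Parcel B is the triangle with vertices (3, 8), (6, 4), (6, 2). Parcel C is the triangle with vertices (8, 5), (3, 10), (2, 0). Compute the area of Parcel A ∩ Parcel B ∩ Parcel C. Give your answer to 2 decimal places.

The intersection is the polygon with vertices (5.5,3), (4,6), (4,6.667), (6,4), (6,3.333), (5.6,3).
By the shoelace formula its area is 2.35.

2.35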